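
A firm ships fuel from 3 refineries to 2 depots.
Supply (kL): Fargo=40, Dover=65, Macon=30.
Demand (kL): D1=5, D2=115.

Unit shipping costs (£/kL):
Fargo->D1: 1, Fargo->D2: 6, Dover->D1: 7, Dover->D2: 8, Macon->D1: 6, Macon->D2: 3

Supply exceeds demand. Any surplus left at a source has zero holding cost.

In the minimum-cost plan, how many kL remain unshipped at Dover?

An optimal plan:
  Fargo→D1: 5 × £1 = £5
  Fargo→D2: 35 × £6 = £210
  Dover→D2: 50 × £8 = £400
  Macon→D2: 30 × £3 = £90
Total cost = £705.
Dover ships 50 of its 65, leaving 15.

15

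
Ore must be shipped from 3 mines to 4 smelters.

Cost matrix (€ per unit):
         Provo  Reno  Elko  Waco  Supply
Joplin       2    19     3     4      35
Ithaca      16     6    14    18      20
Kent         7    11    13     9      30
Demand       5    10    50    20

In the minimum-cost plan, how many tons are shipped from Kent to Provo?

5

Optimal shipments:
  Joplin->Elko: 35 tons
  Ithaca->Reno: 10 tons
  Ithaca->Elko: 10 tons
  Kent->Provo: 5 tons
  Kent->Elko: 5 tons
  Kent->Waco: 20 tons
Total cost = €585.
So Kent→Provo carries 5 tons.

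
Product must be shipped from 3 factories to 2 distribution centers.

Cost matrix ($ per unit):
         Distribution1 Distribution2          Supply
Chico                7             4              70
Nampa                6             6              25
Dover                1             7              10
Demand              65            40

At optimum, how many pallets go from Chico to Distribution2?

40

Solving gives:
  Chico to Distribution1: 30 × $7 = $210
  Chico to Distribution2: 40 × $4 = $160
  Nampa to Distribution1: 25 × $6 = $150
  Dover to Distribution1: 10 × $1 = $10
Total cost = $530.
So Chico→Distribution2 carries 40 pallets.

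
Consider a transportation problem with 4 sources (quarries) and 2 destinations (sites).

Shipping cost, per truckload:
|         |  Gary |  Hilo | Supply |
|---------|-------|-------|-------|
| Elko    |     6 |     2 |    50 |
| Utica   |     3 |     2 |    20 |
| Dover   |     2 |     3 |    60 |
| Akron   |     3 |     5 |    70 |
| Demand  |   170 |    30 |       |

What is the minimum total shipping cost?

570

An optimal shipping plan:
  Elko->Gary: 20 × 6 = 120
  Elko->Hilo: 30 × 2 = 60
  Utica->Gary: 20 × 3 = 60
  Dover->Gary: 60 × 2 = 120
  Akron->Gary: 70 × 3 = 210
Total = 120 + 60 + 60 + 120 + 210 = 570.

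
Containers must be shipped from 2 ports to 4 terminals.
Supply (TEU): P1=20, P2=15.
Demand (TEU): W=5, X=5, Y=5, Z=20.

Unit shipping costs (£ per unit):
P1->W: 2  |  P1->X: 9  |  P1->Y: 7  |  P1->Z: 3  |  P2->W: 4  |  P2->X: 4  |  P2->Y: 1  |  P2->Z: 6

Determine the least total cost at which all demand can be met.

Optimal allocation:
  P1–Z: 20 × £3 = £60
  P2–W: 5 × £4 = £20
  P2–X: 5 × £4 = £20
  P2–Y: 5 × £1 = £5
Total = 60 + 20 + 20 + 5 = £105.
(Supply check: P1 ships 20; P2 ships 15.)

105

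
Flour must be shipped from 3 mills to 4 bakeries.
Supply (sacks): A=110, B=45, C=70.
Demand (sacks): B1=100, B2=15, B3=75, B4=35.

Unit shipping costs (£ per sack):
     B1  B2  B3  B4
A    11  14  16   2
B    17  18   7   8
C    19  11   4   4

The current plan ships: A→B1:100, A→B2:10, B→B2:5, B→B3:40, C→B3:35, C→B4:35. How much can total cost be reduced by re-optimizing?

Current plan cost = 100·11 + 10·14 + 5·18 + 40·7 + 35·4 + 35·4 = £1890.
Optimal plan:
  A to B1: 100 × £11 = £1100
  A to B4: 10 × £2 = £20
  B to B3: 45 × £7 = £315
  C to B2: 15 × £11 = £165
  C to B3: 30 × £4 = £120
  C to B4: 25 × £4 = £100
Optimal cost = £1820.
Saving = 1890 − 1820 = £70.

70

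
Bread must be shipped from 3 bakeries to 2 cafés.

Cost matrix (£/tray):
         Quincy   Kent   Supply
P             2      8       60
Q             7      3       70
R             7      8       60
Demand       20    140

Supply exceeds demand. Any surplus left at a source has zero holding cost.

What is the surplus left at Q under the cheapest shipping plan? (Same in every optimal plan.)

0

Minimum-cost shipments:
  P→Quincy: 20 trays
  P→Kent: 40 trays
  Q→Kent: 70 trays
  R→Kent: 30 trays
Total cost = £810.
Q ships 70 of its 70, leaving 0.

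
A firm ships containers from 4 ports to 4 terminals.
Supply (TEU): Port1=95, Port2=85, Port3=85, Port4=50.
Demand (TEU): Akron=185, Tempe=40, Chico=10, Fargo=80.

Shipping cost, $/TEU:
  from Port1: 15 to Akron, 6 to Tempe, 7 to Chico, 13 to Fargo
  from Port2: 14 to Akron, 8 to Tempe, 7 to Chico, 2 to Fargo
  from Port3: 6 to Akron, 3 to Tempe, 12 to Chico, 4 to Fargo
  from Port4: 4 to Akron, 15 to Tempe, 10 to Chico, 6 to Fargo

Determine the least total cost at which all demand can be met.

1925

One minimum-cost allocation:
  Port1->Akron: 45 TEU
  Port1->Tempe: 40 TEU
  Port1->Chico: 10 TEU
  Port2->Akron: 5 TEU
  Port2->Fargo: 80 TEU
  Port3->Akron: 85 TEU
  Port4->Akron: 50 TEU
Total cost = $1925.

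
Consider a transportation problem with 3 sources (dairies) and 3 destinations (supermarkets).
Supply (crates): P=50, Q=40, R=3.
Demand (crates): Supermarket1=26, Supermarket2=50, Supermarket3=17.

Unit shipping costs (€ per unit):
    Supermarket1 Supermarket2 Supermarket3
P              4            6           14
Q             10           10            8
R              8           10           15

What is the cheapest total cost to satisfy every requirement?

An optimal shipping plan:
  P to Supermarket1: 23 × €4 = €92
  P to Supermarket2: 27 × €6 = €162
  Q to Supermarket2: 23 × €10 = €230
  Q to Supermarket3: 17 × €8 = €136
  R to Supermarket1: 3 × €8 = €24
Total = 92 + 162 + 230 + 136 + 24 = €644.

644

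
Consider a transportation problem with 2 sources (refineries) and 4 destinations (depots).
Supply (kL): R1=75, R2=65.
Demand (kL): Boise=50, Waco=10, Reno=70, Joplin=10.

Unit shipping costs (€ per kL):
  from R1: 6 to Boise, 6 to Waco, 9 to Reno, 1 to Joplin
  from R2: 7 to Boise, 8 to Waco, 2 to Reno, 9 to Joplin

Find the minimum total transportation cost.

545

An optimal shipping plan:
  R1->Boise: 50 × €6 = €300
  R1->Waco: 10 × €6 = €60
  R1->Reno: 5 × €9 = €45
  R1->Joplin: 10 × €1 = €10
  R2->Reno: 65 × €2 = €130
Total = 300 + 60 + 45 + 10 + 130 = €545.
(Supply check: R1 ships 75; R2 ships 65.)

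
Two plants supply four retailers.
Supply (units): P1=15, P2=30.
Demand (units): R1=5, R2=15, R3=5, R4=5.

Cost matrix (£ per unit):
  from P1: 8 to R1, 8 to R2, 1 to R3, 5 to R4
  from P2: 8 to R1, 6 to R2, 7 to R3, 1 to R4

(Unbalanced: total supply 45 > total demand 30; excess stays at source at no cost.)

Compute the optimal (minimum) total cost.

140

An optimal shipping plan:
  P1->R1: 5 × £8 = £40
  P1->R3: 5 × £1 = £5
  P2->R2: 15 × £6 = £90
  P2->R4: 5 × £1 = £5
Total = 40 + 5 + 90 + 5 = £140.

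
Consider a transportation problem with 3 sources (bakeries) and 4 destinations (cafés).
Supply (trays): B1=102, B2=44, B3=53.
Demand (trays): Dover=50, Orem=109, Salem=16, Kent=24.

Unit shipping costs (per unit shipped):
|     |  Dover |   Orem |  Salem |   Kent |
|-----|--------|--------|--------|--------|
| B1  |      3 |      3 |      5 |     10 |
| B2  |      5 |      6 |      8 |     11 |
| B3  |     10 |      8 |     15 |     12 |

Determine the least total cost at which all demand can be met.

An optimal shipping plan:
  B1→Dover: 6 × 3 = 18
  B1→Orem: 80 × 3 = 240
  B1→Salem: 16 × 5 = 80
  B2→Dover: 44 × 5 = 220
  B3→Orem: 29 × 8 = 232
  B3→Kent: 24 × 12 = 288
Total = 18 + 240 + 80 + 220 + 232 + 288 = 1078.

1078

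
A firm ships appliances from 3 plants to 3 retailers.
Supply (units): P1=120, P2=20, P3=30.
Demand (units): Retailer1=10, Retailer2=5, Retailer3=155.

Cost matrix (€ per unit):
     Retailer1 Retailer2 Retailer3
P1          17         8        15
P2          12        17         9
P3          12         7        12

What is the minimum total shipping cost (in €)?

Optimal allocation:
  P1→Retailer2: 5 units
  P1→Retailer3: 115 units
  P2→Retailer3: 20 units
  P3→Retailer1: 10 units
  P3→Retailer3: 20 units
Total cost = €2305.
(Supply check: P1 ships 120; P2 ships 20; P3 ships 30.)

2305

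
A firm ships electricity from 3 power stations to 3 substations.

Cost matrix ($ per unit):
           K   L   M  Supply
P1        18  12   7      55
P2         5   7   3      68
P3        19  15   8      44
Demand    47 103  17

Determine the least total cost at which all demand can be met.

One minimum-cost allocation:
  P1→L: 55 × $12 = $660
  P2→K: 47 × $5 = $235
  P2→L: 21 × $7 = $147
  P3→L: 27 × $15 = $405
  P3→M: 17 × $8 = $136
Total = 660 + 235 + 147 + 405 + 136 = $1583.
(Supply check: P1 ships 55; P2 ships 68; P3 ships 44.)

1583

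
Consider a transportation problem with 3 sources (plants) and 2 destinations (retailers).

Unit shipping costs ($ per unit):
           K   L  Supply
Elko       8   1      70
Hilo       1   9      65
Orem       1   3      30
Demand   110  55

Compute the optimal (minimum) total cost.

An optimal shipping plan:
  Elko→K: 15 × $8 = $120
  Elko→L: 55 × $1 = $55
  Hilo→K: 65 × $1 = $65
  Orem→K: 30 × $1 = $30
Total = 120 + 55 + 65 + 30 = $270.

270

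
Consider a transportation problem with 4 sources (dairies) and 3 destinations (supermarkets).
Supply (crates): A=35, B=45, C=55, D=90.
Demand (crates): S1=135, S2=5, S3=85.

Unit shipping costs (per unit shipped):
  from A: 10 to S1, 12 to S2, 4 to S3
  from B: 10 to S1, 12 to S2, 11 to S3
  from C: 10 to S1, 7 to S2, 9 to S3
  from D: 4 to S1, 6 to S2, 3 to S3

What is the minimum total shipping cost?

1435

A cheapest plan:
  A→S3: 35 × 4 = 140
  B→S1: 45 × 10 = 450
  C→S1: 50 × 10 = 500
  C→S2: 5 × 7 = 35
  D→S1: 40 × 4 = 160
  D→S3: 50 × 3 = 150
Total = 140 + 450 + 500 + 35 + 160 + 150 = 1435.
(Supply check: A ships 35; B ships 45; C ships 55; D ships 90.)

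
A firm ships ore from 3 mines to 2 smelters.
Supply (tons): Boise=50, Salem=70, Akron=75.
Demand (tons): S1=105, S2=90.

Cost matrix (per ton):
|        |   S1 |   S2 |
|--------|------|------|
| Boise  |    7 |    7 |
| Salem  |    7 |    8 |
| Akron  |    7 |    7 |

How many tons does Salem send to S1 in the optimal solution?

Solving gives:
  Boise->S1: 35 × 7 = 245
  Boise->S2: 15 × 7 = 105
  Salem->S1: 70 × 7 = 490
  Akron->S2: 75 × 7 = 525
Total cost = 1365.
So Salem→S1 carries 70 tons.

70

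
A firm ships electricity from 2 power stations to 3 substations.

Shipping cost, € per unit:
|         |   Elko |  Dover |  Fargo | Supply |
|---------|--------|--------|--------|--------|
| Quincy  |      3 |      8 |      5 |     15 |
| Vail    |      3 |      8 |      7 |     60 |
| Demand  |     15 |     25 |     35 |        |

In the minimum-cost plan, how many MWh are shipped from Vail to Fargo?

Optimal shipments:
  Quincy to Fargo: 15 × €5 = €75
  Vail to Elko: 15 × €3 = €45
  Vail to Dover: 25 × €8 = €200
  Vail to Fargo: 20 × €7 = €140
Total cost = €460.
So Vail→Fargo carries 20 MWh.

20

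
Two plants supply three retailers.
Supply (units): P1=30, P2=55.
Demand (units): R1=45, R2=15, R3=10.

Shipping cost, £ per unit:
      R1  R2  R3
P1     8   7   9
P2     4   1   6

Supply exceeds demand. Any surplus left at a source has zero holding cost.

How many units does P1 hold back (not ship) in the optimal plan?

An optimal plan:
  P1–R1: 5 × £8 = £40
  P1–R3: 10 × £9 = £90
  P2–R1: 40 × £4 = £160
  P2–R2: 15 × £1 = £15
Total cost = £305.
P1 ships 15 of its 30, leaving 15.

15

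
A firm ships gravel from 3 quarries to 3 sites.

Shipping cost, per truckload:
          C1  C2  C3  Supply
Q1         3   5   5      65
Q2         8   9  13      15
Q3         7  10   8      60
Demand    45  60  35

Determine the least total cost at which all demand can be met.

Optimal allocation:
  Q1 to C1: 20 × 3 = 60
  Q1 to C2: 45 × 5 = 225
  Q2 to C2: 15 × 9 = 135
  Q3 to C1: 25 × 7 = 175
  Q3 to C3: 35 × 8 = 280
Total = 60 + 225 + 135 + 175 + 280 = 875.

875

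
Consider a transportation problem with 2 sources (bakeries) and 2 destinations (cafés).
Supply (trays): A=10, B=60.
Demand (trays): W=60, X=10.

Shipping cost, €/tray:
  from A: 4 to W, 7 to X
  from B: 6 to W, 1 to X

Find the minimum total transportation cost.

Optimal allocation:
  A->W: 10 × €4 = €40
  B->W: 50 × €6 = €300
  B->X: 10 × €1 = €10
Total = 40 + 300 + 10 = €350.

350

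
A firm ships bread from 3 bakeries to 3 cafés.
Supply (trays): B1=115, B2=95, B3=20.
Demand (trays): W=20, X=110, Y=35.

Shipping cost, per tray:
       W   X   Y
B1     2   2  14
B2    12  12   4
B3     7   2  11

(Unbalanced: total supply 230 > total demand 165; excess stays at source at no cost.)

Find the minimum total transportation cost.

400

Optimal allocation:
  B1->W: 20 × 2 = 40
  B1->X: 95 × 2 = 190
  B2->Y: 35 × 4 = 140
  B3->X: 15 × 2 = 30
Total = 40 + 190 + 140 + 30 = 400.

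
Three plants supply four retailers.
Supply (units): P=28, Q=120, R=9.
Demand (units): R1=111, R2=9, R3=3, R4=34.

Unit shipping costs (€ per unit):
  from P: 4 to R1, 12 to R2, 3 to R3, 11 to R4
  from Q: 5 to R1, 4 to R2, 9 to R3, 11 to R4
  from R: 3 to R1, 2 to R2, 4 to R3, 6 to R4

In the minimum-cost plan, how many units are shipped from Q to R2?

9

Optimal shipments:
  P->R1: 25 × €4 = €100
  P->R3: 3 × €3 = €9
  Q->R1: 86 × €5 = €430
  Q->R2: 9 × €4 = €36
  Q->R4: 25 × €11 = €275
  R->R4: 9 × €6 = €54
Total cost = €904.
So Q→R2 carries 9 units.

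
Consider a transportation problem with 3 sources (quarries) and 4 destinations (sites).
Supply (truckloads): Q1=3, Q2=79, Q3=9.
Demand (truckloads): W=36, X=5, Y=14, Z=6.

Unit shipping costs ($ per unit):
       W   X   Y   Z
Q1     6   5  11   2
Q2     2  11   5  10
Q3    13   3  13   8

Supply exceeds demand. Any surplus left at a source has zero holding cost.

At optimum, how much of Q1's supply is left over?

0

Minimum-cost shipments:
  Q1 to Z: 3 × $2 = $6
  Q2 to W: 36 × $2 = $72
  Q2 to Y: 14 × $5 = $70
  Q3 to X: 5 × $3 = $15
  Q3 to Z: 3 × $8 = $24
Total cost = $187.
Q1 ships 3 of its 3, leaving 0.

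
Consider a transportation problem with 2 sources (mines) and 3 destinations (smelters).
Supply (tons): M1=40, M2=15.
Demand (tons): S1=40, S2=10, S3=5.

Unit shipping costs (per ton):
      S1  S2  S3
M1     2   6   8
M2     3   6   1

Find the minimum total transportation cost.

145

One minimum-cost allocation:
  M1 to S1: 40 × 2 = 80
  M2 to S2: 10 × 6 = 60
  M2 to S3: 5 × 1 = 5
Total = 80 + 60 + 5 = 145.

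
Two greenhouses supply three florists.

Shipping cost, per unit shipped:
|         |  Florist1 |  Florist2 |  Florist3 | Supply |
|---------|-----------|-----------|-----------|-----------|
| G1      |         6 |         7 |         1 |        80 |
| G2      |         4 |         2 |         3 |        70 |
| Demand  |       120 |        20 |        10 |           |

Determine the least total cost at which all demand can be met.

670

A cheapest plan:
  G1 to Florist1: 70 × 6 = 420
  G1 to Florist3: 10 × 1 = 10
  G2 to Florist1: 50 × 4 = 200
  G2 to Florist2: 20 × 2 = 40
Total = 420 + 10 + 200 + 40 = 670.
(Supply check: G1 ships 80; G2 ships 70.)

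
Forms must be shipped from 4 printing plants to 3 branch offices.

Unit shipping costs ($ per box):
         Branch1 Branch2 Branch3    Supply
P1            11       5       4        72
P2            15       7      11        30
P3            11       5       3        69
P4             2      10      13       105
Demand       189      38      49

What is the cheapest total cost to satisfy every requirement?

1531

An optimal shipping plan:
  P1 to Branch1: 64 × $11 = $704
  P1 to Branch2: 8 × $5 = $40
  P2 to Branch2: 30 × $7 = $210
  P3 to Branch1: 20 × $11 = $220
  P3 to Branch3: 49 × $3 = $147
  P4 to Branch1: 105 × $2 = $210
Total = 704 + 40 + 210 + 220 + 147 + 210 = $1531.
(Supply check: P1 ships 72; P2 ships 30; P3 ships 69; P4 ships 105.)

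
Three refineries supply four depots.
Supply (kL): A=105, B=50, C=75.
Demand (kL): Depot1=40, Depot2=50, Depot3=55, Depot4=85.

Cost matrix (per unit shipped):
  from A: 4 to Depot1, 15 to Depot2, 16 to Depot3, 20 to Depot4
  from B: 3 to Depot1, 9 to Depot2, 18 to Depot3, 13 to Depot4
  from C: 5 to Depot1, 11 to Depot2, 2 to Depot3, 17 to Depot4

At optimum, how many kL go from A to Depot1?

Optimal shipments:
  A→Depot1: 40 × 4 = 160
  A→Depot2: 30 × 15 = 450
  A→Depot4: 35 × 20 = 700
  B→Depot4: 50 × 13 = 650
  C→Depot2: 20 × 11 = 220
  C→Depot3: 55 × 2 = 110
Total cost = 2290.
So A→Depot1 carries 40 kL.

40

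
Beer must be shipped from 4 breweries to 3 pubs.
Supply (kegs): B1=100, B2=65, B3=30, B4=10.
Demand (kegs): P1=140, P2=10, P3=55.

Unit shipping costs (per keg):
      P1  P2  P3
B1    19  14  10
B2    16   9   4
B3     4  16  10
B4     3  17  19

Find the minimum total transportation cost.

Optimal allocation:
  B1 to P1: 100 kegs
  B2 to P2: 10 kegs
  B2 to P3: 55 kegs
  B3 to P1: 30 kegs
  B4 to P1: 10 kegs
Total cost = 2360.
(Supply check: B1 ships 100; B2 ships 65; B3 ships 30; B4 ships 10.)

2360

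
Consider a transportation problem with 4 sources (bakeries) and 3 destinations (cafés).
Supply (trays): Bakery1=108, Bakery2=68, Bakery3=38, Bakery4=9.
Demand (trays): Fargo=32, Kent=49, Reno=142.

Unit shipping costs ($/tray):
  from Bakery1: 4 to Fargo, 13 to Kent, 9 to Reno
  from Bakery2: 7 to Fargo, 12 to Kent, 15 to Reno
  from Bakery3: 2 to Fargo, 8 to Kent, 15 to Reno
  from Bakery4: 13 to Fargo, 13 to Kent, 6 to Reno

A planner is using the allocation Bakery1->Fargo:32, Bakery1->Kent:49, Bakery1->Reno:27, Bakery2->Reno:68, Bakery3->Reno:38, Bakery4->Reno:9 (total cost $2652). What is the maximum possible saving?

Current plan cost = 32·4 + 49·13 + 27·9 + 68·15 + 38·15 + 9·6 = $2652.
Optimal plan:
  Bakery1 to Reno: 108 × $9 = $972
  Bakery2 to Kent: 43 × $12 = $516
  Bakery2 to Reno: 25 × $15 = $375
  Bakery3 to Fargo: 32 × $2 = $64
  Bakery3 to Kent: 6 × $8 = $48
  Bakery4 to Reno: 9 × $6 = $54
Optimal cost = $2029.
Saving = 2652 − 2029 = $623.

623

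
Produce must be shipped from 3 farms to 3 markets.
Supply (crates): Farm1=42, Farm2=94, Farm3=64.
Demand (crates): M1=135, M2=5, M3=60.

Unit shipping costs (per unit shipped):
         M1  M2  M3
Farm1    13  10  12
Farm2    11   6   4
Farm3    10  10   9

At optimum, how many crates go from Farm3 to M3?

Optimal shipments:
  Farm1→M1: 42 × 13 = 546
  Farm2→M1: 29 × 11 = 319
  Farm2→M2: 5 × 6 = 30
  Farm2→M3: 60 × 4 = 240
  Farm3→M1: 64 × 10 = 640
Total cost = 1775.
The route Farm3→M3 is not used.

0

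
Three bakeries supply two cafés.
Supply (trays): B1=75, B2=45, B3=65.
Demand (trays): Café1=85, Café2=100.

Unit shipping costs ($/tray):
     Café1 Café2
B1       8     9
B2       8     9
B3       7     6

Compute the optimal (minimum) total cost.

1385

An optimal shipping plan:
  B1→Café1: 75 × $8 = $600
  B2→Café1: 10 × $8 = $80
  B2→Café2: 35 × $9 = $315
  B3→Café2: 65 × $6 = $390
Total = 600 + 80 + 315 + 390 = $1385.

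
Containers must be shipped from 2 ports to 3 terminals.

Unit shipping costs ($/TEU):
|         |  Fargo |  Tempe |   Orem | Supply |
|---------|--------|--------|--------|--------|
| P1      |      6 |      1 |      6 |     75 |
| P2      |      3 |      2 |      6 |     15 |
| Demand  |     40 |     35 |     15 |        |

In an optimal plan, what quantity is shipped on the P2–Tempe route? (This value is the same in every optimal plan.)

Optimal shipments:
  P1->Fargo: 25 × $6 = $150
  P1->Tempe: 35 × $1 = $35
  P1->Orem: 15 × $6 = $90
  P2->Fargo: 15 × $3 = $45
Total cost = $320.
The route P2→Tempe is not used.

0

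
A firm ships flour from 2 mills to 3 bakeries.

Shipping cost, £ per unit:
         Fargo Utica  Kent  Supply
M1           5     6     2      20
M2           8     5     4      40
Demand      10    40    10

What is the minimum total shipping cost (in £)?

An optimal shipping plan:
  M1 to Fargo: 10 sacks
  M1 to Kent: 10 sacks
  M2 to Utica: 40 sacks
Total cost = £270.
(Supply check: M1 ships 20; M2 ships 40.)

270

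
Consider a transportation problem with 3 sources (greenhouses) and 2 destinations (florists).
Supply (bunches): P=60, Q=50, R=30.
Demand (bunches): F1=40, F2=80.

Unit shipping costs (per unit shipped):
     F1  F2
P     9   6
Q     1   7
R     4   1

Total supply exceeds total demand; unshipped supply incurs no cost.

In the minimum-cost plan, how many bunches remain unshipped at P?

10

An optimal plan:
  P→F2: 50 × 6 = 300
  Q→F1: 40 × 1 = 40
  R→F2: 30 × 1 = 30
Total cost = 370.
P ships 50 of its 60, leaving 10.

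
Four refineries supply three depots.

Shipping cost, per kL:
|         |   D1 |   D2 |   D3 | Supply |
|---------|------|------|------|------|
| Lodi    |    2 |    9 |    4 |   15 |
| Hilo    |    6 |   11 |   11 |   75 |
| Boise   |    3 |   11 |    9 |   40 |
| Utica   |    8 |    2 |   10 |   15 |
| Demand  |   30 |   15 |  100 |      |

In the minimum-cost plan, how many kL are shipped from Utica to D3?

Solving gives:
  Lodi->D3: 15 × 4 = 60
  Hilo->D3: 75 × 11 = 825
  Boise->D1: 30 × 3 = 90
  Boise->D3: 10 × 9 = 90
  Utica->D2: 15 × 2 = 30
Total cost = 1095.
The route Utica→D3 is not used.

0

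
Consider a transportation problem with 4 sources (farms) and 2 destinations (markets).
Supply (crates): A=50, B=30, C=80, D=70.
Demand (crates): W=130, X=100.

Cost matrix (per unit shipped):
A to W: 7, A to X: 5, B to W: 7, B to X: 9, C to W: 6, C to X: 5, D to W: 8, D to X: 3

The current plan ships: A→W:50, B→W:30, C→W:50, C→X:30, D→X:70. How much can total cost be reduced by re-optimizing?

Current plan cost = 50·7 + 30·7 + 50·6 + 30·5 + 70·3 = 1220.
Optimal plan:
  A->W: 20 × 7 = 140
  A->X: 30 × 5 = 150
  B->W: 30 × 7 = 210
  C->W: 80 × 6 = 480
  D->X: 70 × 3 = 210
Optimal cost = 1190.
Saving = 1220 − 1190 = 30.

30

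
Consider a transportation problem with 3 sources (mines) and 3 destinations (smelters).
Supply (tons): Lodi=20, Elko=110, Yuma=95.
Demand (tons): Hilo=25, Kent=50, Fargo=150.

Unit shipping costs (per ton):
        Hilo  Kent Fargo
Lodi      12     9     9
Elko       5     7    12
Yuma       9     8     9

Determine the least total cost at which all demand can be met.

A cheapest plan:
  Lodi→Fargo: 20 tons
  Elko→Hilo: 25 tons
  Elko→Kent: 50 tons
  Elko→Fargo: 35 tons
  Yuma→Fargo: 95 tons
Total cost = 1930.
(Supply check: Lodi ships 20; Elko ships 110; Yuma ships 95.)

1930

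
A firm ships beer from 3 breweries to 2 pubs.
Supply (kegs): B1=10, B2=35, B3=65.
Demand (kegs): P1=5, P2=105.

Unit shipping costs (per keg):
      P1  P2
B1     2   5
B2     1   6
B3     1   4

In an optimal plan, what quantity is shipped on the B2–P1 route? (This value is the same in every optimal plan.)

Optimal shipments:
  B1→P2: 10 × 5 = 50
  B2→P1: 5 × 1 = 5
  B2→P2: 30 × 6 = 180
  B3→P2: 65 × 4 = 260
Total cost = 495.
So B2→P1 carries 5 kegs.

5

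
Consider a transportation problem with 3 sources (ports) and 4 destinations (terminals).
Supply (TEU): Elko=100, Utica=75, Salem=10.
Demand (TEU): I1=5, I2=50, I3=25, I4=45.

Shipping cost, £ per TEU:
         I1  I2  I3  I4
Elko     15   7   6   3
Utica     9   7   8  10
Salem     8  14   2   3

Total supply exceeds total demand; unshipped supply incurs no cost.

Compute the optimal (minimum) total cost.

640

Optimal allocation:
  Elko–I3: 15 × £6 = £90
  Elko–I4: 45 × £3 = £135
  Utica–I1: 5 × £9 = £45
  Utica–I2: 50 × £7 = £350
  Salem–I3: 10 × £2 = £20
Total = 90 + 135 + 45 + 350 + 20 = £640.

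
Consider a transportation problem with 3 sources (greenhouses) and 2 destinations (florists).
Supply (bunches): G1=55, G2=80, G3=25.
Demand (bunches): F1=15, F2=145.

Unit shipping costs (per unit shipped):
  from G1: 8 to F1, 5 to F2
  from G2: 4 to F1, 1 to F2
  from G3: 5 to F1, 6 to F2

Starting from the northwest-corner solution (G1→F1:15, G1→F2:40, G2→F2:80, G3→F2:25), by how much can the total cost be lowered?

60

Current plan cost = 15·8 + 40·5 + 80·1 + 25·6 = 550.
Optimal plan:
  G1→F2: 55 bunches
  G2→F2: 80 bunches
  G3→F1: 15 bunches
  G3→F2: 10 bunches
Optimal cost = 490.
Saving = 550 − 490 = 60.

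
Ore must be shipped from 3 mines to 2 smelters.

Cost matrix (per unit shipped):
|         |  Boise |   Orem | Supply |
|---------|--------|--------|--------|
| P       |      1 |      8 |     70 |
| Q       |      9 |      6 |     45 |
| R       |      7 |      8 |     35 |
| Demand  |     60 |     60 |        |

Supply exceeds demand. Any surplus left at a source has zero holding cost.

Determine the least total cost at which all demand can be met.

450

A cheapest plan:
  P→Boise: 60 × 1 = 60
  P→Orem: 10 × 8 = 80
  Q→Orem: 45 × 6 = 270
  R→Orem: 5 × 8 = 40
Total = 60 + 80 + 270 + 40 = 450.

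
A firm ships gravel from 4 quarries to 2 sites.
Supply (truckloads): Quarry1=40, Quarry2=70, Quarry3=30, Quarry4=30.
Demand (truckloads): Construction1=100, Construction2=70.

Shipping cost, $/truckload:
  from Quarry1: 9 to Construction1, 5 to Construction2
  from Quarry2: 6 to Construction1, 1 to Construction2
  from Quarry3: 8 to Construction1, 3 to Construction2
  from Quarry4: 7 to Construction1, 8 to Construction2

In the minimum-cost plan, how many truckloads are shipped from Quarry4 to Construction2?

The minimum-cost plan:
  Quarry1→Construction1: 40 × $9 = $360
  Quarry2→Construction1: 30 × $6 = $180
  Quarry2→Construction2: 40 × $1 = $40
  Quarry3→Construction2: 30 × $3 = $90
  Quarry4→Construction1: 30 × $7 = $210
Total cost = $880.
The route Quarry4→Construction2 is not used.

0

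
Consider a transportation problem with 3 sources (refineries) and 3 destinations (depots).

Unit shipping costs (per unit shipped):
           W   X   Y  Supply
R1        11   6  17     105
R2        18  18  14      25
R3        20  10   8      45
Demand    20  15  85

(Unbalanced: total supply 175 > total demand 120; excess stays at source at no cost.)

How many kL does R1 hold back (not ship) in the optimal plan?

55

Minimum-cost shipments:
  R1->W: 20 × 11 = 220
  R1->X: 15 × 6 = 90
  R1->Y: 15 × 17 = 255
  R2->Y: 25 × 14 = 350
  R3->Y: 45 × 8 = 360
Total cost = 1275.
R1 ships 50 of its 105, leaving 55.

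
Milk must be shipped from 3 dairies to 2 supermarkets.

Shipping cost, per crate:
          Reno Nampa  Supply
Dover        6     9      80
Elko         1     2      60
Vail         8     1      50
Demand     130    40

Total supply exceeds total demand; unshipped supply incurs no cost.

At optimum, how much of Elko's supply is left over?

0

An optimal plan:
  Dover–Reno: 70 × 6 = 420
  Elko–Reno: 60 × 1 = 60
  Vail–Nampa: 40 × 1 = 40
Total cost = 520.
Elko ships 60 of its 60, leaving 0.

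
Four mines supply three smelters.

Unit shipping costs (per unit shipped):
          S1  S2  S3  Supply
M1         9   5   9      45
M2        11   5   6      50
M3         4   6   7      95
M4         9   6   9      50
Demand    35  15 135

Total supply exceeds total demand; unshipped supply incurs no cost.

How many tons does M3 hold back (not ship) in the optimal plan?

An optimal plan:
  M1→S2: 15 × 5 = 75
  M1→S3: 25 × 9 = 225
  M2→S3: 50 × 6 = 300
  M3→S1: 35 × 4 = 140
  M3→S3: 60 × 7 = 420
Total cost = 1160.
M3 ships 95 of its 95, leaving 0.

0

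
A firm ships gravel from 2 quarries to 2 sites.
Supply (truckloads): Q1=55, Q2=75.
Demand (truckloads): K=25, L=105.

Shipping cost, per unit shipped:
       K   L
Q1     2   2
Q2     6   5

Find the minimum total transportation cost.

485

An optimal shipping plan:
  Q1->K: 25 × 2 = 50
  Q1->L: 30 × 2 = 60
  Q2->L: 75 × 5 = 375
Total = 50 + 60 + 375 = 485.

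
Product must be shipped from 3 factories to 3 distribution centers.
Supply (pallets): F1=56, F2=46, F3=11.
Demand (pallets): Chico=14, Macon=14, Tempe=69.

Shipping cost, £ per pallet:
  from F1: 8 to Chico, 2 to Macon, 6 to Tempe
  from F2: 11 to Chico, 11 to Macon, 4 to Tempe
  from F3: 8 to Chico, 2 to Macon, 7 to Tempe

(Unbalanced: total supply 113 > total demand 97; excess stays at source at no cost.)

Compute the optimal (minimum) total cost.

462

Optimal allocation:
  F1–Chico: 3 × £8 = £24
  F1–Macon: 14 × £2 = £28
  F1–Tempe: 23 × £6 = £138
  F2–Tempe: 46 × £4 = £184
  F3–Chico: 11 × £8 = £88
Total = 24 + 28 + 138 + 184 + 88 = £462.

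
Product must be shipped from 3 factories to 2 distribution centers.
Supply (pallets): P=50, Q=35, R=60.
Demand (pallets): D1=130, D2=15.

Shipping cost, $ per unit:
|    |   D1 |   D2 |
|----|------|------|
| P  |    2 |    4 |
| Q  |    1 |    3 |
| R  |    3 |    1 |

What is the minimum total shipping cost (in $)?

An optimal shipping plan:
  P→D1: 50 × $2 = $100
  Q→D1: 35 × $1 = $35
  R→D1: 45 × $3 = $135
  R→D2: 15 × $1 = $15
Total = 100 + 35 + 135 + 15 = $285.
(Supply check: P ships 50; Q ships 35; R ships 60.)

285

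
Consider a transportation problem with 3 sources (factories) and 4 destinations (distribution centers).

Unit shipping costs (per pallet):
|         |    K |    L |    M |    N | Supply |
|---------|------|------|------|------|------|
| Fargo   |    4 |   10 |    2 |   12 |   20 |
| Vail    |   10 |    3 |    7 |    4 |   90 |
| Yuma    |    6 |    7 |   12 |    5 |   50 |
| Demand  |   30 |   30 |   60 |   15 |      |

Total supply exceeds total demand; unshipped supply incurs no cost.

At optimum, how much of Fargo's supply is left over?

0

An optimal plan:
  Fargo to M: 20 × 2 = 40
  Vail to L: 30 × 3 = 90
  Vail to M: 40 × 7 = 280
  Vail to N: 15 × 4 = 60
  Yuma to K: 30 × 6 = 180
Total cost = 650.
Fargo ships 20 of its 20, leaving 0.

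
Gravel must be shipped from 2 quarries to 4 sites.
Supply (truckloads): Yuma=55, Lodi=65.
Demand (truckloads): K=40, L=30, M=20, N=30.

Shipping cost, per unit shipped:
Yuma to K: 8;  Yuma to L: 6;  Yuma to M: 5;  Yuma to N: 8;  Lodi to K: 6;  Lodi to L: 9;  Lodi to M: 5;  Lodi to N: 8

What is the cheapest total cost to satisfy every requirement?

760

Optimal allocation:
  Yuma->L: 30 × 6 = 180
  Yuma->M: 20 × 5 = 100
  Yuma->N: 5 × 8 = 40
  Lodi->K: 40 × 6 = 240
  Lodi->N: 25 × 8 = 200
Total = 180 + 100 + 40 + 240 + 200 = 760.
(Supply check: Yuma ships 55; Lodi ships 65.)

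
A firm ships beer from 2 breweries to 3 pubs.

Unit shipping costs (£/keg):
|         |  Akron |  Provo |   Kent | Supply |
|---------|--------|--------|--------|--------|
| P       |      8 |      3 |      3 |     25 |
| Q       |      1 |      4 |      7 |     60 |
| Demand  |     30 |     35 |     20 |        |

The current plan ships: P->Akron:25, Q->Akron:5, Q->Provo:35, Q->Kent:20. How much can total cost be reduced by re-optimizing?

260

Current plan cost = 25·8 + 5·1 + 35·4 + 20·7 = £485.
Optimal plan:
  P->Provo: 5 × £3 = £15
  P->Kent: 20 × £3 = £60
  Q->Akron: 30 × £1 = £30
  Q->Provo: 30 × £4 = £120
Optimal cost = £225.
Saving = 485 − 225 = £260.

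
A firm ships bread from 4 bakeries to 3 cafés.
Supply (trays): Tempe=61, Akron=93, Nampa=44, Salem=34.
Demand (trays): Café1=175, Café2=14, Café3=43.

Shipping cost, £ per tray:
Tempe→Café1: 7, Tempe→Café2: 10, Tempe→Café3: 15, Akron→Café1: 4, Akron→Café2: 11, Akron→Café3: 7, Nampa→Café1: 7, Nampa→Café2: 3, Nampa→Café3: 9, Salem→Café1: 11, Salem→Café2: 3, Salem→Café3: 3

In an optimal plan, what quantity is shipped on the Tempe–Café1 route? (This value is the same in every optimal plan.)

Solving gives:
  Tempe→Café1: 61 × £7 = £427
  Akron→Café1: 93 × £4 = £372
  Nampa→Café1: 21 × £7 = £147
  Nampa→Café2: 14 × £3 = £42
  Nampa→Café3: 9 × £9 = £81
  Salem→Café3: 34 × £3 = £102
Total cost = £1171.
So Tempe→Café1 carries 61 trays.

61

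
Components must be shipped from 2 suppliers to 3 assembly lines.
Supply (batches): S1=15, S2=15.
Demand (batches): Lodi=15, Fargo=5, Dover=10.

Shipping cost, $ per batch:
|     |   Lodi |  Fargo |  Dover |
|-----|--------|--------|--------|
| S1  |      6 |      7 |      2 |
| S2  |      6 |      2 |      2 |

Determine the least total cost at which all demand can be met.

120

Optimal allocation:
  S1 to Lodi: 5 batches
  S1 to Dover: 10 batches
  S2 to Lodi: 10 batches
  S2 to Fargo: 5 batches
Total cost = $120.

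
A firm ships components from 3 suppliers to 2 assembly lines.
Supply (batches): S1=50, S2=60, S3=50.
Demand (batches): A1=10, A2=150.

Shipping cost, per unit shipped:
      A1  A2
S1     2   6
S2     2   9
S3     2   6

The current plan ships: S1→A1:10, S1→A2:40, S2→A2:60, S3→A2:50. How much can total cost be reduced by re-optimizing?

Current plan cost = 10·2 + 40·6 + 60·9 + 50·6 = 1100.
Optimal plan:
  S1 to A2: 50 × 6 = 300
  S2 to A1: 10 × 2 = 20
  S2 to A2: 50 × 9 = 450
  S3 to A2: 50 × 6 = 300
Optimal cost = 1070.
Saving = 1100 − 1070 = 30.

30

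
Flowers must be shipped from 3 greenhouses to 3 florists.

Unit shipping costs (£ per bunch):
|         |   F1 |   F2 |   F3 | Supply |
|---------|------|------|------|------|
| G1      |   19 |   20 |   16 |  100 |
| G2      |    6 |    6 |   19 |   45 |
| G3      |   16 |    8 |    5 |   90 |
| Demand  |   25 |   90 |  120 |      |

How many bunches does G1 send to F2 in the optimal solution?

0

Solving gives:
  G1→F3: 100 × £16 = £1600
  G2→F1: 25 × £6 = £150
  G2→F2: 20 × £6 = £120
  G3→F2: 70 × £8 = £560
  G3→F3: 20 × £5 = £100
Total cost = £2530.
The route G1→F2 is not used.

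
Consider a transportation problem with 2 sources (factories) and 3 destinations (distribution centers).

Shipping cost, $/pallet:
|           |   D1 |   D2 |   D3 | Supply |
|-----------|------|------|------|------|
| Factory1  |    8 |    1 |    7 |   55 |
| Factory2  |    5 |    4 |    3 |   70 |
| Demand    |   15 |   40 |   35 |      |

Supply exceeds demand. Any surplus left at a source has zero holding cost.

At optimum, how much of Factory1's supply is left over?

15

Minimum-cost shipments:
  Factory1->D2: 40 × $1 = $40
  Factory2->D1: 15 × $5 = $75
  Factory2->D3: 35 × $3 = $105
Total cost = $220.
Factory1 ships 40 of its 55, leaving 15.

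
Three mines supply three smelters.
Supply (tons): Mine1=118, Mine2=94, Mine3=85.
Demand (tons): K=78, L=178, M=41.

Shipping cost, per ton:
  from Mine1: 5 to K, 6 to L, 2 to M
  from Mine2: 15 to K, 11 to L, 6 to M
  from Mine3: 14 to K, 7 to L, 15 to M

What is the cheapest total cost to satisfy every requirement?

A cheapest plan:
  Mine1–K: 78 × 5 = 390
  Mine1–L: 40 × 6 = 240
  Mine2–L: 53 × 11 = 583
  Mine2–M: 41 × 6 = 246
  Mine3–L: 85 × 7 = 595
Total = 390 + 240 + 583 + 246 + 595 = 2054.

2054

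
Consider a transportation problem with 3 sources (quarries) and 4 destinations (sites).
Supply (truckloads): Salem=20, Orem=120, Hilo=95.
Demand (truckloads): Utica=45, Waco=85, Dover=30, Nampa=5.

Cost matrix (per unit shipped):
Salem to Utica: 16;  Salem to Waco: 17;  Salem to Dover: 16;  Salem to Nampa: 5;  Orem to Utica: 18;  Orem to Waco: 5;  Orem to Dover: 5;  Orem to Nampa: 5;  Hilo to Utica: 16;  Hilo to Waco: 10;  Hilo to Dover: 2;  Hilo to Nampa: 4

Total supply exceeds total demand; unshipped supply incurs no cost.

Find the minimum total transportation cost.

An optimal shipping plan:
  Orem->Waco: 85 × 5 = 425
  Hilo->Utica: 45 × 16 = 720
  Hilo->Dover: 30 × 2 = 60
  Hilo->Nampa: 5 × 4 = 20
Total = 425 + 720 + 60 + 20 = 1225.
(Supply check: Salem ships 0; Orem ships 85; Hilo ships 80.)

1225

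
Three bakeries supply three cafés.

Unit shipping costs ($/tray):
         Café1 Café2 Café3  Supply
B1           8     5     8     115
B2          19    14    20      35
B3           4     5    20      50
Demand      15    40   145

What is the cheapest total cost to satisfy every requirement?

1825

An optimal shipping plan:
  B1 to Café3: 115 × $8 = $920
  B2 to Café2: 5 × $14 = $70
  B2 to Café3: 30 × $20 = $600
  B3 to Café1: 15 × $4 = $60
  B3 to Café2: 35 × $5 = $175
Total = 920 + 70 + 600 + 60 + 175 = $1825.
(Supply check: B1 ships 115; B2 ships 35; B3 ships 50.)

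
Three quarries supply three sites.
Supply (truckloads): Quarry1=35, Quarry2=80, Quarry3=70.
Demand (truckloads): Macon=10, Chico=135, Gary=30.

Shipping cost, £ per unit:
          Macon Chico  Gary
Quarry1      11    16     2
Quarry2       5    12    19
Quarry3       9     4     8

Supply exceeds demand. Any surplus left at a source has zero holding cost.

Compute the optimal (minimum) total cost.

An optimal shipping plan:
  Quarry1->Gary: 30 × £2 = £60
  Quarry2->Macon: 10 × £5 = £50
  Quarry2->Chico: 65 × £12 = £780
  Quarry3->Chico: 70 × £4 = £280
Total = 60 + 50 + 780 + 280 = £1170.
(Supply check: Quarry1 ships 30; Quarry2 ships 75; Quarry3 ships 70.)

1170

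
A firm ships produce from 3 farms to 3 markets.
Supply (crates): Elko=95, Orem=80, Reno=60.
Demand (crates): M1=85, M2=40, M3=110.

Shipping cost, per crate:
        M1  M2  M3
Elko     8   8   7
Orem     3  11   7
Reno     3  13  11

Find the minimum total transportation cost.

One minimum-cost allocation:
  Elko->M2: 40 × 8 = 320
  Elko->M3: 55 × 7 = 385
  Orem->M1: 25 × 3 = 75
  Orem->M3: 55 × 7 = 385
  Reno->M1: 60 × 3 = 180
Total = 320 + 385 + 75 + 385 + 180 = 1345.
(Supply check: Elko ships 95; Orem ships 80; Reno ships 60.)

1345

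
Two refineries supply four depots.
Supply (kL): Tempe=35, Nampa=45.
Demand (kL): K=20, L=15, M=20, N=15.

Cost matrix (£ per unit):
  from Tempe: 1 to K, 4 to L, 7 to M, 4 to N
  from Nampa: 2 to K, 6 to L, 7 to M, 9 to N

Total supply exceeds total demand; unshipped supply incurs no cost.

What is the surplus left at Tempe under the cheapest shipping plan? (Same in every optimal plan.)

0

An optimal plan:
  Tempe to K: 5 × £1 = £5
  Tempe to L: 15 × £4 = £60
  Tempe to N: 15 × £4 = £60
  Nampa to K: 15 × £2 = £30
  Nampa to M: 20 × £7 = £140
Total cost = £295.
Tempe ships 35 of its 35, leaving 0.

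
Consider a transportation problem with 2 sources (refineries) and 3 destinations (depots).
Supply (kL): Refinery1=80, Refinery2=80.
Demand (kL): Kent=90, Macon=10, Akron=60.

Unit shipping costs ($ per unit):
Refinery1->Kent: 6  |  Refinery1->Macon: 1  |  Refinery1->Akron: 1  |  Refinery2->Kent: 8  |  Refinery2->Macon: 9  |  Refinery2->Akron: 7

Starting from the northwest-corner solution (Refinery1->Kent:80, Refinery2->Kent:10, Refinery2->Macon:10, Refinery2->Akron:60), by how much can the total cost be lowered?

300

Current plan cost = 80·6 + 10·8 + 10·9 + 60·7 = $1070.
Optimal plan:
  Refinery1 to Kent: 10 × $6 = $60
  Refinery1 to Macon: 10 × $1 = $10
  Refinery1 to Akron: 60 × $1 = $60
  Refinery2 to Kent: 80 × $8 = $640
Optimal cost = $770.
Saving = 1070 − 770 = $300.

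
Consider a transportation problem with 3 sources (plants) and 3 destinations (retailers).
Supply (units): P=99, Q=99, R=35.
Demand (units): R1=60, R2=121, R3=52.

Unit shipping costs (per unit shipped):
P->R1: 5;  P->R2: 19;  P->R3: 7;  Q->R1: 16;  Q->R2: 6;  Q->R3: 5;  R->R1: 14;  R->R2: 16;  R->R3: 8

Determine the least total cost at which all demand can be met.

1623

A cheapest plan:
  P->R1: 60 units
  P->R3: 39 units
  Q->R2: 99 units
  R->R2: 22 units
  R->R3: 13 units
Total cost = 1623.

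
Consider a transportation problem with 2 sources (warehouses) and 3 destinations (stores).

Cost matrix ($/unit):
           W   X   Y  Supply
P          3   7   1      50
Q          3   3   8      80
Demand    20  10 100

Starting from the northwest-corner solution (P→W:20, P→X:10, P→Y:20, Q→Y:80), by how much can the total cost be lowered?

Current plan cost = 20·3 + 10·7 + 20·1 + 80·8 = $790.
Optimal plan:
  P→Y: 50 × $1 = $50
  Q→W: 20 × $3 = $60
  Q→X: 10 × $3 = $30
  Q→Y: 50 × $8 = $400
Optimal cost = $540.
Saving = 790 − 540 = $250.

250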